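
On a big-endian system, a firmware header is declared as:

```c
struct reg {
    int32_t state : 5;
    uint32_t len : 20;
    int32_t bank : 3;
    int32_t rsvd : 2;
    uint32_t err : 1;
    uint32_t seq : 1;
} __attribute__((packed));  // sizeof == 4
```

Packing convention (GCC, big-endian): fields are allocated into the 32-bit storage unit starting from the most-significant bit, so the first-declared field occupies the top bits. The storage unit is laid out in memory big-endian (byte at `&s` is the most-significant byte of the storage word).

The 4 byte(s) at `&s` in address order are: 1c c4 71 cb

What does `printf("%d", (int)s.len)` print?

624867

[0]=0x1c [1]=0xc4 [2]=0x71 [3]=0xcb (big-endian) → word 0x1cc471cb
state:5 @ bit 27 → (0x1cc471cb>>27)&0x1f = 0x3
len:20 @ bit 7 → (0x1cc471cb>>7)&0xfffff = 0x988e3  ←
bank:3 @ bit 4 → (0x1cc471cb>>4)&0x7 = 0x4
rsvd:2 @ bit 2 → (0x1cc471cb>>2)&0x3 = 0x2
err:1 @ bit 1 → (0x1cc471cb>>1)&0x1 = 0x1
seq:1 @ bit 0 → (0x1cc471cb>>0)&0x1 = 0x1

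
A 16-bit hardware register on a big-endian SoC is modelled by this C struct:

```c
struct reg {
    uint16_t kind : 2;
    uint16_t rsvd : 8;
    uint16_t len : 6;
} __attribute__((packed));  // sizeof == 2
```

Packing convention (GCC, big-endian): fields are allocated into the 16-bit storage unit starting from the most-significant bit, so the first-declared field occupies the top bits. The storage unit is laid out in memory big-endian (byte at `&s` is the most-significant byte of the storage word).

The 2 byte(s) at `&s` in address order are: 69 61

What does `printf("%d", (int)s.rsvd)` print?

[0]=0x69 [1]=0x61 (big-endian) → word 0x6961
kind [14+:2] = (word>>14) & 0x3 = 1
rsvd [6+:8] = (word>>6) & 0xff = 165  ←
len [0+:6] = (word>>0) & 0x3f = 33

165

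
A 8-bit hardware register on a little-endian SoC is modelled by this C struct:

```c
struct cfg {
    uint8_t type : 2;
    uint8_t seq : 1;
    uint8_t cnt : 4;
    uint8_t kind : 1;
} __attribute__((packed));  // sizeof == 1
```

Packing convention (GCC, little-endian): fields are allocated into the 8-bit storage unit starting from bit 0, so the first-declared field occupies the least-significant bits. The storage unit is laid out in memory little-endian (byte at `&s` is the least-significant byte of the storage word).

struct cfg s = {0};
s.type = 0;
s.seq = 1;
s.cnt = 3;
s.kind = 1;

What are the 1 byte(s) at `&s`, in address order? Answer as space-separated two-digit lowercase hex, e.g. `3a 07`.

type (2b) val=0 bits=0x0 at bit 0: 0x00
seq (1b) val=1 bits=0x1 at bit 2: 0x04
cnt (4b) val=3 bits=0x3 at bit 3: 0x1c
kind (1b) val=1 bits=0x1 at bit 7: 0x9c
word = 0x9c → little-endian bytes:
  [0]=0x9c

9c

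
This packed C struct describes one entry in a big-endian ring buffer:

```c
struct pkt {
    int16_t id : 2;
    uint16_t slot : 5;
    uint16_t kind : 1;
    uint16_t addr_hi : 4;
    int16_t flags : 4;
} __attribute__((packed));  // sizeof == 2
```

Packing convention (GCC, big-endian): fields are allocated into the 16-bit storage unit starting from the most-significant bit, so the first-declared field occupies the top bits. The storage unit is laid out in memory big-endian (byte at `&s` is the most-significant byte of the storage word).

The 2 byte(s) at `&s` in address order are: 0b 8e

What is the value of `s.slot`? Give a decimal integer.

5

[0]=0x0b [1]=0x8e (big-endian) → word 0x0b8e
id:2 @ bit 14 → (0x0b8e>>14)&0x3 = 0x0
slot:5 @ bit 9 → (0x0b8e>>9)&0x1f = 0x5  ←
kind:1 @ bit 8 → (0x0b8e>>8)&0x1 = 0x1
addr_hi:4 @ bit 4 → (0x0b8e>>4)&0xf = 0x8
flags:4 @ bit 0 → (0x0b8e>>0)&0xf = 0xe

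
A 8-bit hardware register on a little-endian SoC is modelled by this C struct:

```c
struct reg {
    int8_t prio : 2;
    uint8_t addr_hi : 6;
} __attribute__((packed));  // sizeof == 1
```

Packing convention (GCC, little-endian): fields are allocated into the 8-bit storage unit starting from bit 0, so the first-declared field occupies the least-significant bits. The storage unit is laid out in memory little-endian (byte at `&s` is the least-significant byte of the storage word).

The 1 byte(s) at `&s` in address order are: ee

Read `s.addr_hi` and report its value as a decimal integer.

[0]=0xee (little-endian) → word 0xee
prio:2 @ bit 0 → (0xee>>0)&0x3 = 0x2
addr_hi:6 @ bit 2 → (0xee>>2)&0x3f = 0x3b  ←

59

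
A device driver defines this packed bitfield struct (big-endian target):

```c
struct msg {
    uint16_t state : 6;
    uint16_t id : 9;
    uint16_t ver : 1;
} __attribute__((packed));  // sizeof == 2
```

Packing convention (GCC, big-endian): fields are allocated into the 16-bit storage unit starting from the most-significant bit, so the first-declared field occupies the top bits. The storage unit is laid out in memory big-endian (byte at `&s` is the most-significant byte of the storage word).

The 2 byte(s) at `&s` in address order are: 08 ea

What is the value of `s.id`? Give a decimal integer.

[0]=0x08 [1]=0xea (big-endian) → word 0x08ea
state [10+:6] = (word>>10) & 0x3f = 2
id [1+:9] = (word>>1) & 0x1ff = 117  ←
ver [0+:1] = (word>>0) & 0x1 = 0

117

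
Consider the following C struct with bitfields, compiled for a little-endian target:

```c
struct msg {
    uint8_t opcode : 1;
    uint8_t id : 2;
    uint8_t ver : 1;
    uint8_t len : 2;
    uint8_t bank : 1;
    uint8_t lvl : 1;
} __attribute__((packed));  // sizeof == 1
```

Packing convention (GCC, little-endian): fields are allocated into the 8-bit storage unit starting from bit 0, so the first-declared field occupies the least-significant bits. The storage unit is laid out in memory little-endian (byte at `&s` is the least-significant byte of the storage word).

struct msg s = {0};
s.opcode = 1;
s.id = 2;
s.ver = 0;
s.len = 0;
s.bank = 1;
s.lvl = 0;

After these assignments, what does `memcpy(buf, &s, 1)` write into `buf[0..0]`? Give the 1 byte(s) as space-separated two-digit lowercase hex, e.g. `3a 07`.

45

opcode:1 = 1 → 0x1 << 0 → word 0x01
id:2 = 2 → 0x2 << 1 → word 0x05
ver:1 = 0 → 0x0 << 3 → word 0x05
len:2 = 0 → 0x0 << 4 → word 0x05
bank:1 = 1 → 0x1 << 6 → word 0x45
lvl:1 = 0 → 0x0 << 7 → word 0x45
word = 0x45 → little-endian bytes:
  [0]=0x45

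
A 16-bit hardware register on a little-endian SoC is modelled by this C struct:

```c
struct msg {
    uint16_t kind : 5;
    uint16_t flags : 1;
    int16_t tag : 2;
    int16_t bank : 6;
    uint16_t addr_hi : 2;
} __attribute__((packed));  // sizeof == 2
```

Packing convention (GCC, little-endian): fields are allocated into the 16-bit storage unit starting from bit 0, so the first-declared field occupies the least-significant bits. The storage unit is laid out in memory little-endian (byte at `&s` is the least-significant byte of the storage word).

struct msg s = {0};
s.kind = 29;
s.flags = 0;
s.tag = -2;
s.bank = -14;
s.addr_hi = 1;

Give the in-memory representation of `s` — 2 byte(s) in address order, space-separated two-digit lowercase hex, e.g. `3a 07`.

9d 72

kind (5b) val=29 bits=0x1d at bit 0: 0x001d
flags (1b) val=0 bits=0x0 at bit 5: 0x001d
tag (2b) val=-2 bits=0x2 at bit 6: 0x009d
bank (6b) val=-14 bits=0x32 at bit 8: 0x329d
addr_hi (2b) val=1 bits=0x1 at bit 14: 0x729d
word = 0x729d → little-endian bytes:
  [0]=0x9d  [1]=0x72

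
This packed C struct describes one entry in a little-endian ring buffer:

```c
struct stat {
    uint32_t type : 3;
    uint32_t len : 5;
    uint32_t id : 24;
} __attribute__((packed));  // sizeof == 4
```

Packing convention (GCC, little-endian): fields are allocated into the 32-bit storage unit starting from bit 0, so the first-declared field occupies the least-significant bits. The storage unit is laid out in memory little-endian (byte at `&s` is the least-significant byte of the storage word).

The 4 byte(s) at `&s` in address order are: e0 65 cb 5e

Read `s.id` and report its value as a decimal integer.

6212453

[0]=0xe0 [1]=0x65 [2]=0xcb [3]=0x5e (little-endian) → word 0x5ecb65e0
type [0+:3] = (word>>0) & 0x7 = 0
len [3+:5] = (word>>3) & 0x1f = 28
id [8+:24] = (word>>8) & 0xffffff = 6212453  ←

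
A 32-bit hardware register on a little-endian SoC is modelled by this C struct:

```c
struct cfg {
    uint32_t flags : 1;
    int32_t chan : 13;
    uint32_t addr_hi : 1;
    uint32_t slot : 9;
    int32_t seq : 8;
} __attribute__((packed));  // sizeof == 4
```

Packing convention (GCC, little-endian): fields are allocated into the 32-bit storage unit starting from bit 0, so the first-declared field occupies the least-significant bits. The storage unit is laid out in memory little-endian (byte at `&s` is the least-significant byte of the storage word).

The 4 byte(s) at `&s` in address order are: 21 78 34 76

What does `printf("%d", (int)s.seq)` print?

[0]=0x21 [1]=0x78 [2]=0x34 [3]=0x76 (little-endian) → word 0x76347821
flags:1 @ bit 0 → (0x76347821>>0)&0x1 = 0x1
chan:13 @ bit 1 → (0x76347821>>1)&0x1fff = 0x1c10
addr_hi:1 @ bit 14 → (0x76347821>>14)&0x1 = 0x1
slot:9 @ bit 15 → (0x76347821>>15)&0x1ff = 0x68
seq:8 @ bit 24 → (0x76347821>>24)&0xff = 0x76  ←
seq signed 8b, MSB=0: value = 118

118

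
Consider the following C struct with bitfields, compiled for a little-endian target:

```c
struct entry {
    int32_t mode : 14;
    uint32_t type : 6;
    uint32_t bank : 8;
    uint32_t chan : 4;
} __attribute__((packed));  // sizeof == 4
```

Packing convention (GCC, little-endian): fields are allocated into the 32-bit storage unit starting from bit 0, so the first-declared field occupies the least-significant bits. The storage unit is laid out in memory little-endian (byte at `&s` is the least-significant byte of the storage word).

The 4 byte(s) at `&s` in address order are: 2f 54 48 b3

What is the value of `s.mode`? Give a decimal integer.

[0]=0x2f [1]=0x54 [2]=0x48 [3]=0xb3 (little-endian) → word 0xb348542f
mode [0+:14] = (word>>0) & 0x3fff = 5167  ←
type [14+:6] = (word>>14) & 0x3f = 33
bank [20+:8] = (word>>20) & 0xff = 52
chan [28+:4] = (word>>28) & 0xf = 11
mode signed 14b, MSB=0: value = 5167

5167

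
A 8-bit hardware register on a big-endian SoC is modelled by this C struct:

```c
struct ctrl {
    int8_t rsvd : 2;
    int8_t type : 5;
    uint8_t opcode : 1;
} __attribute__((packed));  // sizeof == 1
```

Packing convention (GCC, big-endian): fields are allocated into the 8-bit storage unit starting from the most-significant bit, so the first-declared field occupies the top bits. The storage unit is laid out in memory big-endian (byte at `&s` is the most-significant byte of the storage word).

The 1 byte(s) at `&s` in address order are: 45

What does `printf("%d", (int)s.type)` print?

2

[0]=0x45 (big-endian) → word 0x45
rsvd [6+:2] = (word>>6) & 0x3 = 1
type [1+:5] = (word>>1) & 0x1f = 2  ←
opcode [0+:1] = (word>>0) & 0x1 = 1
type signed 5b, MSB=0: value = 2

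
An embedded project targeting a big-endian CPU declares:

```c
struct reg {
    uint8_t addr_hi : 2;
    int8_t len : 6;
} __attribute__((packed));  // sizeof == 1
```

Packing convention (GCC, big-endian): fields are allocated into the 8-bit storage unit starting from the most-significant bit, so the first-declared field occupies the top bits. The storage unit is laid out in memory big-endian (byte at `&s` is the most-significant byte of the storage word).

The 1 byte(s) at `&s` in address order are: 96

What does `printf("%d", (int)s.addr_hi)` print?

2

[0]=0x96 (big-endian) → word 0x96
addr_hi [6+:2] = (word>>6) & 0x3 = 2  ←
len [0+:6] = (word>>0) & 0x3f = 22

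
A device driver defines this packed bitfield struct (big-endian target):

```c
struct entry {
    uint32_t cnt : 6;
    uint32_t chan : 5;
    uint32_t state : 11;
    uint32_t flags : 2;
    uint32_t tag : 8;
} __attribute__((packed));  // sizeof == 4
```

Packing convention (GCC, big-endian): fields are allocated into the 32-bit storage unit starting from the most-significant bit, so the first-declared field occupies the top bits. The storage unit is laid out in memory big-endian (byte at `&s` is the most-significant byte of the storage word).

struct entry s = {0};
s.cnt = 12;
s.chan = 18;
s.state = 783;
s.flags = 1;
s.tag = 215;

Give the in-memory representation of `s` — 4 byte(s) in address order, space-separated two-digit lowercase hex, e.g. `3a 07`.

cnt:6 = 12 → 0xc << 26 → word 0x30000000
chan:5 = 18 → 0x12 << 21 → word 0x32400000
state:11 = 783 → 0x30f << 10 → word 0x324c3c00
flags:2 = 1 → 0x1 << 8 → word 0x324c3d00
tag:8 = 215 → 0xd7 << 0 → word 0x324c3dd7
word = 0x324c3dd7 → big-endian bytes:
  [0]=0x32  [1]=0x4c  [2]=0x3d  [3]=0xd7

32 4c 3d d7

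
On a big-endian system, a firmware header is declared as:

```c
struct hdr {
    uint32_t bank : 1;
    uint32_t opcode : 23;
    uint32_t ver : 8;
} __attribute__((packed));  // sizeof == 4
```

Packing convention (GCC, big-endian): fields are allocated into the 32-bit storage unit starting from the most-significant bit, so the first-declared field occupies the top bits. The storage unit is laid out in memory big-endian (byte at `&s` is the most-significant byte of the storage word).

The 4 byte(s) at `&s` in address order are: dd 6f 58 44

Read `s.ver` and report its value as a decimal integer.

68

[0]=0xdd [1]=0x6f [2]=0x58 [3]=0x44 (big-endian) → word 0xdd6f5844
bank [31+:1] = (word>>31) & 0x1 = 1
opcode [8+:23] = (word>>8) & 0x7fffff = 6123352
ver [0+:8] = (word>>0) & 0xff = 68  ←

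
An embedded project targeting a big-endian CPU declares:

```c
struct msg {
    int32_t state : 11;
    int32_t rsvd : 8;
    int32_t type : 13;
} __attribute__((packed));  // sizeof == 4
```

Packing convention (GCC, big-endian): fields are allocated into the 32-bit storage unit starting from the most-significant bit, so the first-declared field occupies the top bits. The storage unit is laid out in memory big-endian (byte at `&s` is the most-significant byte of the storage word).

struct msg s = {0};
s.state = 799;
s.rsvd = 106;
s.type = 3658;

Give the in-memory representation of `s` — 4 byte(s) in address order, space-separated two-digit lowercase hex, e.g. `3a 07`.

63 ed 4e 4a

[21+:11] state=799 & 0x7ff = 0x31f; word=0x63e00000
[13+:8] rsvd=106 & 0xff = 0x6a; word=0x63ed4000
[0+:13] type=3658 & 0x1fff = 0xe4a; word=0x63ed4e4a
word = 0x63ed4e4a → big-endian bytes:
  [0]=0x63  [1]=0xed  [2]=0x4e  [3]=0x4a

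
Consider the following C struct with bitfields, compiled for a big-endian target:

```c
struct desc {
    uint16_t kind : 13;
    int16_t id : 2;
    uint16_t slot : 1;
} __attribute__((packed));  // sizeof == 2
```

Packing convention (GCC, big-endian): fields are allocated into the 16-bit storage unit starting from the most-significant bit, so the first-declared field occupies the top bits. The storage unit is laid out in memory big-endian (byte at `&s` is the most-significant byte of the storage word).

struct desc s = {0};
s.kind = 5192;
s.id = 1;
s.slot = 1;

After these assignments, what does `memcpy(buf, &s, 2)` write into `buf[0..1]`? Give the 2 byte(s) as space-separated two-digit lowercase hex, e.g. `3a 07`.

a2 43

kind (13b) val=5192 bits=0x1448 at bit 3: 0xa240
id (2b) val=1 bits=0x1 at bit 1: 0xa242
slot (1b) val=1 bits=0x1 at bit 0: 0xa243
word = 0xa243 → big-endian bytes:
  [0]=0xa2  [1]=0x43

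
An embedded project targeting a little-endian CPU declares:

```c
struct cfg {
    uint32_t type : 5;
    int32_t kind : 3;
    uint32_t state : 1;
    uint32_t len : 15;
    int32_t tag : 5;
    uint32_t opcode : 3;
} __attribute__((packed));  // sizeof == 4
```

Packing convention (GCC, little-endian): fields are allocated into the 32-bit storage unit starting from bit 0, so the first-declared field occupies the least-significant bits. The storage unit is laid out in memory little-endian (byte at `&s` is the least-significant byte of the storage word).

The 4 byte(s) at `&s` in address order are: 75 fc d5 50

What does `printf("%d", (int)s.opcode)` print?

[0]=0x75 [1]=0xfc [2]=0xd5 [3]=0x50 (little-endian) → word 0x50d5fc75
type:5 @ bit 0 → (0x50d5fc75>>0)&0x1f = 0x15
kind:3 @ bit 5 → (0x50d5fc75>>5)&0x7 = 0x3
state:1 @ bit 8 → (0x50d5fc75>>8)&0x1 = 0x0
len:15 @ bit 9 → (0x50d5fc75>>9)&0x7fff = 0x6afe
tag:5 @ bit 24 → (0x50d5fc75>>24)&0x1f = 0x10
opcode:3 @ bit 29 → (0x50d5fc75>>29)&0x7 = 0x2  ←

2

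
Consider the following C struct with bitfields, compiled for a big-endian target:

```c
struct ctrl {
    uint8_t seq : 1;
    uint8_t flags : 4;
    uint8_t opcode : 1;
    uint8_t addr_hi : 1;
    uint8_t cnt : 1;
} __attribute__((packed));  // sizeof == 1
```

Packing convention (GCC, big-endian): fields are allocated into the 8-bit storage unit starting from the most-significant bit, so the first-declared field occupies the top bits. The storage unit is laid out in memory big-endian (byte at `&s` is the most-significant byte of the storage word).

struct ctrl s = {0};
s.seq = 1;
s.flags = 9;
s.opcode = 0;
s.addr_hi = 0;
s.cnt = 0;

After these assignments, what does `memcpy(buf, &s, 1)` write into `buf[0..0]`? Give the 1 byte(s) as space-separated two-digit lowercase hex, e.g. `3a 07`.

c8

[7+:1] seq=1 & 0x1 = 0x1; word=0x80
[3+:4] flags=9 & 0xf = 0x9; word=0xc8
[2+:1] opcode=0 & 0x1 = 0x0; word=0xc8
[1+:1] addr_hi=0 & 0x1 = 0x0; word=0xc8
[0+:1] cnt=0 & 0x1 = 0x0; word=0xc8
word = 0xc8 → big-endian bytes:
  [0]=0xc8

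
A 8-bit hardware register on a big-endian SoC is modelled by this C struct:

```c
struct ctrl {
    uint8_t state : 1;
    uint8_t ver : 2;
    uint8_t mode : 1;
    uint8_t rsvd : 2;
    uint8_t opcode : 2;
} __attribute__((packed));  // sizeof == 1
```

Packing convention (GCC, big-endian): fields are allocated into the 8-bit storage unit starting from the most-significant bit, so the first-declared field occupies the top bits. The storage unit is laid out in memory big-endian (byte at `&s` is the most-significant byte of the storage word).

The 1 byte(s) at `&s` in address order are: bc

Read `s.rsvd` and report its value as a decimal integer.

[0]=0xbc (big-endian) → word 0xbc
state:1 @ bit 7 → (0xbc>>7)&0x1 = 0x1
ver:2 @ bit 5 → (0xbc>>5)&0x3 = 0x1
mode:1 @ bit 4 → (0xbc>>4)&0x1 = 0x1
rsvd:2 @ bit 2 → (0xbc>>2)&0x3 = 0x3  ←
opcode:2 @ bit 0 → (0xbc>>0)&0x3 = 0x0

3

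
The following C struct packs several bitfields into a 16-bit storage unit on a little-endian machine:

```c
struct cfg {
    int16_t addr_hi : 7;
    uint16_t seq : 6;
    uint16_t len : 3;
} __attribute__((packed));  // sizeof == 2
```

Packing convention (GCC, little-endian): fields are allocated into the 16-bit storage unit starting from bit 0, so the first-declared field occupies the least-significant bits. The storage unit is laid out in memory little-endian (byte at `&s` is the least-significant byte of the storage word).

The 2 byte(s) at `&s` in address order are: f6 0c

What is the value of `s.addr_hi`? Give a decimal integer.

[0]=0xf6 [1]=0x0c (little-endian) → word 0x0cf6
addr_hi:7 @ bit 0 → (0x0cf6>>0)&0x7f = 0x76  ←
seq:6 @ bit 7 → (0x0cf6>>7)&0x3f = 0x19
len:3 @ bit 13 → (0x0cf6>>13)&0x7 = 0x0
addr_hi signed 7b, MSB=1: 118 - 128 = -10

-10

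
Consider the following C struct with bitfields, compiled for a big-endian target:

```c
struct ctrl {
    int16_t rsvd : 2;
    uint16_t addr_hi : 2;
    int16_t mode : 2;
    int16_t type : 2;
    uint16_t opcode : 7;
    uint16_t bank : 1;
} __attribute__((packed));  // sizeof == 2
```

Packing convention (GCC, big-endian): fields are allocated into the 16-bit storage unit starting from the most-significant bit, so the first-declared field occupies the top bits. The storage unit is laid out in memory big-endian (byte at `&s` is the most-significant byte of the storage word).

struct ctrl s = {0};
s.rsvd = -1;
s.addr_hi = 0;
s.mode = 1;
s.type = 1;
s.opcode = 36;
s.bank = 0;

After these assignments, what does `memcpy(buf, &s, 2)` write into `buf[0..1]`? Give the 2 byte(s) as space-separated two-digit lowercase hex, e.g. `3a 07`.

rsvd (2b) val=-1 bits=0x3 at bit 14: 0xc000
addr_hi (2b) val=0 bits=0x0 at bit 12: 0xc000
mode (2b) val=1 bits=0x1 at bit 10: 0xc400
type (2b) val=1 bits=0x1 at bit 8: 0xc500
opcode (7b) val=36 bits=0x24 at bit 1: 0xc548
bank (1b) val=0 bits=0x0 at bit 0: 0xc548
word = 0xc548 → big-endian bytes:
  [0]=0xc5  [1]=0x48

c5 48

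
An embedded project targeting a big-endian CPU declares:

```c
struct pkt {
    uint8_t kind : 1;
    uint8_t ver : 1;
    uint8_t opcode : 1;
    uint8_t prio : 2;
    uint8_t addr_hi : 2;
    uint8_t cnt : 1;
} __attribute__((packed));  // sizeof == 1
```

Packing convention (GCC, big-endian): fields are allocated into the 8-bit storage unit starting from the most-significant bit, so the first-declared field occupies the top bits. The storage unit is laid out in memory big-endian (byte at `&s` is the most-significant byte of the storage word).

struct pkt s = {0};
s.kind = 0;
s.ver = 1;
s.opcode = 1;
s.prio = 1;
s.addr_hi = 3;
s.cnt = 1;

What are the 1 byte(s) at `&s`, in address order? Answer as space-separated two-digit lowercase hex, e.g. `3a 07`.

kind:1 = 0 → 0x0 << 7 → word 0x00
ver:1 = 1 → 0x1 << 6 → word 0x40
opcode:1 = 1 → 0x1 << 5 → word 0x60
prio:2 = 1 → 0x1 << 3 → word 0x68
addr_hi:2 = 3 → 0x3 << 1 → word 0x6e
cnt:1 = 1 → 0x1 << 0 → word 0x6f
word = 0x6f → big-endian bytes:
  [0]=0x6f

6f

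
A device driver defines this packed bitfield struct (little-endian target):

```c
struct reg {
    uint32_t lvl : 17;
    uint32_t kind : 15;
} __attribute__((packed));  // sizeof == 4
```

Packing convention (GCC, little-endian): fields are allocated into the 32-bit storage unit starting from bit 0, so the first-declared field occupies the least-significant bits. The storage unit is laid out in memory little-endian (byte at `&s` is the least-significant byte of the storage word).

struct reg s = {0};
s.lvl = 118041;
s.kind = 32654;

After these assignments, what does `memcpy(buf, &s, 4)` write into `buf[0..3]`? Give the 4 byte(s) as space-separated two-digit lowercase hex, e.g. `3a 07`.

19 cd 1d ff

lvl:17 = 118041 → 0x1cd19 << 0 → word 0x0001cd19
kind:15 = 32654 → 0x7f8e << 17 → word 0xff1dcd19
word = 0xff1dcd19 → little-endian bytes:
  [0]=0x19  [1]=0xcd  [2]=0x1d  [3]=0xff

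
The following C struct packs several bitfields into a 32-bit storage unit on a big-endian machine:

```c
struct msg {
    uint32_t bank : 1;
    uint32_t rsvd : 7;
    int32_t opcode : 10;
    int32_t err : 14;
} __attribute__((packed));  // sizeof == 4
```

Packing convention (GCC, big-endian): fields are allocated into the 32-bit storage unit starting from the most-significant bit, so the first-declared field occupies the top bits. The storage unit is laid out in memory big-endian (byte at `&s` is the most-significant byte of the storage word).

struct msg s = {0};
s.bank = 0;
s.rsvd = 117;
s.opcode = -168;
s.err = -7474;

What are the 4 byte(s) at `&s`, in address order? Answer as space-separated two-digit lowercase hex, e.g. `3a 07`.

bank:1 = 0 → 0x0 << 31 → word 0x00000000
rsvd:7 = 117 → 0x75 << 24 → word 0x75000000
opcode:10 = -168 → 0x358 << 14 → word 0x75d60000
err:14 = -7474 → 0x22ce << 0 → word 0x75d622ce
word = 0x75d622ce → big-endian bytes:
  [0]=0x75  [1]=0xd6  [2]=0x22  [3]=0xce

75 d6 22 ce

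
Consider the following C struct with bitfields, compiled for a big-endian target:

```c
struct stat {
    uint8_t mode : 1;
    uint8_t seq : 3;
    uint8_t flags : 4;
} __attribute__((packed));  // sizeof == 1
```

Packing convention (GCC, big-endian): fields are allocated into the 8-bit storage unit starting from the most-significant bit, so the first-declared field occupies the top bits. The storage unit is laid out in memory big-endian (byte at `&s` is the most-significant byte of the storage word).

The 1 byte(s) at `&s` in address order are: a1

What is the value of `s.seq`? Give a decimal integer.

2

[0]=0xa1 (big-endian) → word 0xa1
mode:1 @ bit 7 → (0xa1>>7)&0x1 = 0x1
seq:3 @ bit 4 → (0xa1>>4)&0x7 = 0x2  ←
flags:4 @ bit 0 → (0xa1>>0)&0xf = 0x1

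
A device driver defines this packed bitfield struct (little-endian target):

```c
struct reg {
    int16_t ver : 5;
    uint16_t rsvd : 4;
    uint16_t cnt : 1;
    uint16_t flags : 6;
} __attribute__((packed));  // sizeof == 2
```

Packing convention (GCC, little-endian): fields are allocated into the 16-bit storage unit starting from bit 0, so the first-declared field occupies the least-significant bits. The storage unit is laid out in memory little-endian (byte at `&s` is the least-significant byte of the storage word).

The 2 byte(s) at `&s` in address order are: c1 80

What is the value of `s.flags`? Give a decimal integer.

[0]=0xc1 [1]=0x80 (little-endian) → word 0x80c1
ver [0+:5] = (word>>0) & 0x1f = 1
rsvd [5+:4] = (word>>5) & 0xf = 6
cnt [9+:1] = (word>>9) & 0x1 = 0
flags [10+:6] = (word>>10) & 0x3f = 32  ←

32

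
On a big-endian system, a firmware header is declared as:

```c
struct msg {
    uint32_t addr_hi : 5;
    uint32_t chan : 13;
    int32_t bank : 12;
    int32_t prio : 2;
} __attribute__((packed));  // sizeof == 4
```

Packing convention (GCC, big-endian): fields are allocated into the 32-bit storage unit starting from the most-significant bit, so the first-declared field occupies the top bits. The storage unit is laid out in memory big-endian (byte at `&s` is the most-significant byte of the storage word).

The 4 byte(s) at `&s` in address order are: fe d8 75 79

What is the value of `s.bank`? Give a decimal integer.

-674

[0]=0xfe [1]=0xd8 [2]=0x75 [3]=0x79 (big-endian) → word 0xfed87579
addr_hi:5 @ bit 27 → (0xfed87579>>27)&0x1f = 0x1f
chan:13 @ bit 14 → (0xfed87579>>14)&0x1fff = 0x1b61
bank:12 @ bit 2 → (0xfed87579>>2)&0xfff = 0xd5e  ←
prio:2 @ bit 0 → (0xfed87579>>0)&0x3 = 0x1
bank signed 12b, MSB=1: 3422 - 4096 = -674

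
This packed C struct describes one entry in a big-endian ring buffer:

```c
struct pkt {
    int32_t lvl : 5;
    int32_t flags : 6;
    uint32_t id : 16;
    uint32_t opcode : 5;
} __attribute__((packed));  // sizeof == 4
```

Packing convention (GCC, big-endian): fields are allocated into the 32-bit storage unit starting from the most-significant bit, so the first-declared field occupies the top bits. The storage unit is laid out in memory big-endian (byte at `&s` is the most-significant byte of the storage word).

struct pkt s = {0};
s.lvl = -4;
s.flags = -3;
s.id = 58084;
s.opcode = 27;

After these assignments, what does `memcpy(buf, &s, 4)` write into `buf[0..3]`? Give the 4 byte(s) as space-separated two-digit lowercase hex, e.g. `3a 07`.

e7 bc 5c 9b

lvl:5 = -4 → 0x1c << 27 → word 0xe0000000
flags:6 = -3 → 0x3d << 21 → word 0xe7a00000
id:16 = 58084 → 0xe2e4 << 5 → word 0xe7bc5c80
opcode:5 = 27 → 0x1b << 0 → word 0xe7bc5c9b
word = 0xe7bc5c9b → big-endian bytes:
  [0]=0xe7  [1]=0xbc  [2]=0x5c  [3]=0x9b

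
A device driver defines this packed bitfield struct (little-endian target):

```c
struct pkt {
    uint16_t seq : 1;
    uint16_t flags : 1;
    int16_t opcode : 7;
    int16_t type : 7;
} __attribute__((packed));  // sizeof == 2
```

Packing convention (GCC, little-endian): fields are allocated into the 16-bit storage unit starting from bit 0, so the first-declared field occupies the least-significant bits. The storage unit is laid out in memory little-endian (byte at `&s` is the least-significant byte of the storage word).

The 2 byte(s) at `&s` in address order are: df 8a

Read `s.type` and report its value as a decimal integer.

[0]=0xdf [1]=0x8a (little-endian) → word 0x8adf
seq:1 @ bit 0 → (0x8adf>>0)&0x1 = 0x1
flags:1 @ bit 1 → (0x8adf>>1)&0x1 = 0x1
opcode:7 @ bit 2 → (0x8adf>>2)&0x7f = 0x37
type:7 @ bit 9 → (0x8adf>>9)&0x7f = 0x45  ←
type signed 7b, MSB=1: 69 - 128 = -59

-59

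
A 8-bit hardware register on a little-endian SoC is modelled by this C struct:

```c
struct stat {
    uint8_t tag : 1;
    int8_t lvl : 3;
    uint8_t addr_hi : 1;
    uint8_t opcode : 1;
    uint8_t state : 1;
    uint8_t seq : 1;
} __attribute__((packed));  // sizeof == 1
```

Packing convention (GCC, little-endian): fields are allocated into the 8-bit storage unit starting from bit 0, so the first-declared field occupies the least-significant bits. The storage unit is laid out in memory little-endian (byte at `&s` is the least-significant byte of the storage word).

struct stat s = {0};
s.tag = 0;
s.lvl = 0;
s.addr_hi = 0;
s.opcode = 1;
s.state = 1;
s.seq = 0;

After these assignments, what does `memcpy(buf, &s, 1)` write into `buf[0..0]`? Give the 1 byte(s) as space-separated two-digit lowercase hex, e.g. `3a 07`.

[0+:1] tag=0 & 0x1 = 0x0; word=0x00
[1+:3] lvl=0 & 0x7 = 0x0; word=0x00
[4+:1] addr_hi=0 & 0x1 = 0x0; word=0x00
[5+:1] opcode=1 & 0x1 = 0x1; word=0x20
[6+:1] state=1 & 0x1 = 0x1; word=0x60
[7+:1] seq=0 & 0x1 = 0x0; word=0x60
word = 0x60 → little-endian bytes:
  [0]=0x60

60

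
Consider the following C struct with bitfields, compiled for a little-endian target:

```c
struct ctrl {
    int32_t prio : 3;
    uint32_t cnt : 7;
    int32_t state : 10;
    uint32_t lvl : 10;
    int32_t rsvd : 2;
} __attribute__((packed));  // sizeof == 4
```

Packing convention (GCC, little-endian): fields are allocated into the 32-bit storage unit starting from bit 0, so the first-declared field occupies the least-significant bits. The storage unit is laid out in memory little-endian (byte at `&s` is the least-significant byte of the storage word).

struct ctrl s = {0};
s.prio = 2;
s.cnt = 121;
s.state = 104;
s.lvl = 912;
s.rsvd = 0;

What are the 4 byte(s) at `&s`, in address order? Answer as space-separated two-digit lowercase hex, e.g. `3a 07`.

prio:3 = 2 → 0x2 << 0 → word 0x00000002
cnt:7 = 121 → 0x79 << 3 → word 0x000003ca
state:10 = 104 → 0x68 << 10 → word 0x0001a3ca
lvl:10 = 912 → 0x390 << 20 → word 0x3901a3ca
rsvd:2 = 0 → 0x0 << 30 → word 0x3901a3ca
word = 0x3901a3ca → little-endian bytes:
  [0]=0xca  [1]=0xa3  [2]=0x01  [3]=0x39

ca a3 01 39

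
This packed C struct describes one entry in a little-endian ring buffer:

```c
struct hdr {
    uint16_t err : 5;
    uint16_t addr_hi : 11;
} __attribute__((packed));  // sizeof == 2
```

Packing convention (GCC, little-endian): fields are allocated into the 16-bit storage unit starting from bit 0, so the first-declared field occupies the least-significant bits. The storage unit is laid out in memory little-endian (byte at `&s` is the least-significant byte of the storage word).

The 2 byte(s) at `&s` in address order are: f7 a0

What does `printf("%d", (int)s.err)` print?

[0]=0xf7 [1]=0xa0 (little-endian) → word 0xa0f7
err:5 @ bit 0 → (0xa0f7>>0)&0x1f = 0x17  ←
addr_hi:11 @ bit 5 → (0xa0f7>>5)&0x7ff = 0x507

23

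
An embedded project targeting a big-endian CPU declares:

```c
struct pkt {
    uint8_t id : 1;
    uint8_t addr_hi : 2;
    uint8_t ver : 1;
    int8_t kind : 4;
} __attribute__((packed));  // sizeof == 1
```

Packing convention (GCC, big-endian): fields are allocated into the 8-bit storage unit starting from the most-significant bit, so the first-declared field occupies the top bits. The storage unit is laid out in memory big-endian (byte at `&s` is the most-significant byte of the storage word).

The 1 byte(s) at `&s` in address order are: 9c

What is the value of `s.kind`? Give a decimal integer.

-4

[0]=0x9c (big-endian) → word 0x9c
id [7+:1] = (word>>7) & 0x1 = 1
addr_hi [5+:2] = (word>>5) & 0x3 = 0
ver [4+:1] = (word>>4) & 0x1 = 1
kind [0+:4] = (word>>0) & 0xf = 12  ←
kind signed 4b, MSB=1: 12 - 16 = -4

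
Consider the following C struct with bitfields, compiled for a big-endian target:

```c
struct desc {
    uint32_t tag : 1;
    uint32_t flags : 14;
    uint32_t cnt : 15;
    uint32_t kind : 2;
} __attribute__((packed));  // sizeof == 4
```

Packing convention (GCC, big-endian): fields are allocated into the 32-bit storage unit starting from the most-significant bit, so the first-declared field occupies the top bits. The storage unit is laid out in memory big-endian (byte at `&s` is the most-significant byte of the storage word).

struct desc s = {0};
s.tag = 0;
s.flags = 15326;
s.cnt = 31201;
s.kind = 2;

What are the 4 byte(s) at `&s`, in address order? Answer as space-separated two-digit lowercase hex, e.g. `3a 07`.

tag (1b) val=0 bits=0x0 at bit 31: 0x00000000
flags (14b) val=15326 bits=0x3bde at bit 17: 0x77bc0000
cnt (15b) val=31201 bits=0x79e1 at bit 2: 0x77bde784
kind (2b) val=2 bits=0x2 at bit 0: 0x77bde786
word = 0x77bde786 → big-endian bytes:
  [0]=0x77  [1]=0xbd  [2]=0xe7  [3]=0x86

77 bd e7 86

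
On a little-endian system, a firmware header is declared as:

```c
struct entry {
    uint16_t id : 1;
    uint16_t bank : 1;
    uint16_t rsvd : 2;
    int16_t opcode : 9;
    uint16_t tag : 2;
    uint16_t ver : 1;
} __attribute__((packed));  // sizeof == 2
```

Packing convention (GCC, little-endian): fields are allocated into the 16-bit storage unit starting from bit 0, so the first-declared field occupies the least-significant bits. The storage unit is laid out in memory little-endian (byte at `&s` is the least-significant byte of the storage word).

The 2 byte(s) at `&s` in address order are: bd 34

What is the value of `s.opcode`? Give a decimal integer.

[0]=0xbd [1]=0x34 (little-endian) → word 0x34bd
id:1 @ bit 0 → (0x34bd>>0)&0x1 = 0x1
bank:1 @ bit 1 → (0x34bd>>1)&0x1 = 0x0
rsvd:2 @ bit 2 → (0x34bd>>2)&0x3 = 0x3
opcode:9 @ bit 4 → (0x34bd>>4)&0x1ff = 0x14b  ←
tag:2 @ bit 13 → (0x34bd>>13)&0x3 = 0x1
ver:1 @ bit 15 → (0x34bd>>15)&0x1 = 0x0
opcode signed 9b, MSB=1: 331 - 512 = -181

-181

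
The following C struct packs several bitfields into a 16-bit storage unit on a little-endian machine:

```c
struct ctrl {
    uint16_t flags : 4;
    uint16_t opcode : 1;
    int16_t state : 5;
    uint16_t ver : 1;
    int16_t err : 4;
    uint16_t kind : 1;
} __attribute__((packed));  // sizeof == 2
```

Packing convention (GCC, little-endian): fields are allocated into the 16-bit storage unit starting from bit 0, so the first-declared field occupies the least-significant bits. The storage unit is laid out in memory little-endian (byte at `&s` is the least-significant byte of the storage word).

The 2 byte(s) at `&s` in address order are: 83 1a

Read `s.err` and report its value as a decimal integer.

[0]=0x83 [1]=0x1a (little-endian) → word 0x1a83
flags [0+:4] = (word>>0) & 0xf = 3
opcode [4+:1] = (word>>4) & 0x1 = 0
state [5+:5] = (word>>5) & 0x1f = 20
ver [10+:1] = (word>>10) & 0x1 = 0
err [11+:4] = (word>>11) & 0xf = 3  ←
kind [15+:1] = (word>>15) & 0x1 = 0
err signed 4b, MSB=0: value = 3

3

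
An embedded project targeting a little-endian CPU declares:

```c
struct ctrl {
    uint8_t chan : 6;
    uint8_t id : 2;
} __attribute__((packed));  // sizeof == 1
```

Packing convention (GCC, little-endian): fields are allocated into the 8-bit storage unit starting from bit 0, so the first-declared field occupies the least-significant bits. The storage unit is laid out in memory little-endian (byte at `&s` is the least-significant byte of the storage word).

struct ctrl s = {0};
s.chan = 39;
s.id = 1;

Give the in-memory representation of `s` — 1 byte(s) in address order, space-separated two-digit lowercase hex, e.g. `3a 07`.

67

chan (6b) val=39 bits=0x27 at bit 0: 0x27
id (2b) val=1 bits=0x1 at bit 6: 0x67
word = 0x67 → little-endian bytes:
  [0]=0x67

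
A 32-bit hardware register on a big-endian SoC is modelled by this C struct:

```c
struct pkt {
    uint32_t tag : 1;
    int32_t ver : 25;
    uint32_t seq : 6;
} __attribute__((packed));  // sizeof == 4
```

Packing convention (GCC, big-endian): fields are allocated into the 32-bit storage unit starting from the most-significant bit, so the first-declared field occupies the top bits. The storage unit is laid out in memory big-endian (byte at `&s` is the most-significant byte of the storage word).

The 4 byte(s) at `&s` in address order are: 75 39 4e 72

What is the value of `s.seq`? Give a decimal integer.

[0]=0x75 [1]=0x39 [2]=0x4e [3]=0x72 (big-endian) → word 0x75394e72
tag:1 @ bit 31 → (0x75394e72>>31)&0x1 = 0x0
ver:25 @ bit 6 → (0x75394e72>>6)&0x1ffffff = 0x1d4e539
seq:6 @ bit 0 → (0x75394e72>>0)&0x3f = 0x32  ←

50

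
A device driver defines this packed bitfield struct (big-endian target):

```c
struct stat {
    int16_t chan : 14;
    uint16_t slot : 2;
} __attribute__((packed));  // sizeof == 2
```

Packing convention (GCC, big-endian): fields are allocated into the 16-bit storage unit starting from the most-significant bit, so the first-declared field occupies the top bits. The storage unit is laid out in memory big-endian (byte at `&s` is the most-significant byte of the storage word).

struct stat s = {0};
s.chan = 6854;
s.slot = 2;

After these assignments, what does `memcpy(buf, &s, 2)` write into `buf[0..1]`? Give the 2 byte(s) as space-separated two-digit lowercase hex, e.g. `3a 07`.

6b 1a

[2+:14] chan=6854 & 0x3fff = 0x1ac6; word=0x6b18
[0+:2] slot=2 & 0x3 = 0x2; word=0x6b1a
word = 0x6b1a → big-endian bytes:
  [0]=0x6b  [1]=0x1a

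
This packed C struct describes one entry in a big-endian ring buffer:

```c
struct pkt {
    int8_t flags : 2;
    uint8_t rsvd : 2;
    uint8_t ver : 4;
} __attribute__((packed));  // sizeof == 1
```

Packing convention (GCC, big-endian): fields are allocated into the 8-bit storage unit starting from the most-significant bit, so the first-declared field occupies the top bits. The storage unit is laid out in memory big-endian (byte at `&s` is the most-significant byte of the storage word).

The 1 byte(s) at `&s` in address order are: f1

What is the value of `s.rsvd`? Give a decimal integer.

[0]=0xf1 (big-endian) → word 0xf1
flags:2 @ bit 6 → (0xf1>>6)&0x3 = 0x3
rsvd:2 @ bit 4 → (0xf1>>4)&0x3 = 0x3  ←
ver:4 @ bit 0 → (0xf1>>0)&0xf = 0x1

3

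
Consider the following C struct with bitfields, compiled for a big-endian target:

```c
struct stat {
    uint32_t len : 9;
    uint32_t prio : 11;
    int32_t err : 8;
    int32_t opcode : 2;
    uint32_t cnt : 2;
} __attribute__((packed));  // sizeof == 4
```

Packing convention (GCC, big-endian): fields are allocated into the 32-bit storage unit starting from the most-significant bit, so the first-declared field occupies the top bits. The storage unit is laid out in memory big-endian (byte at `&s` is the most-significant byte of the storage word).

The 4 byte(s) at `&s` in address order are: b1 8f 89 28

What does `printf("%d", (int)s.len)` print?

355

[0]=0xb1 [1]=0x8f [2]=0x89 [3]=0x28 (big-endian) → word 0xb18f8928
len:9 @ bit 23 → (0xb18f8928>>23)&0x1ff = 0x163  ←
prio:11 @ bit 12 → (0xb18f8928>>12)&0x7ff = 0xf8
err:8 @ bit 4 → (0xb18f8928>>4)&0xff = 0x92
opcode:2 @ bit 2 → (0xb18f8928>>2)&0x3 = 0x2
cnt:2 @ bit 0 → (0xb18f8928>>0)&0x3 = 0x0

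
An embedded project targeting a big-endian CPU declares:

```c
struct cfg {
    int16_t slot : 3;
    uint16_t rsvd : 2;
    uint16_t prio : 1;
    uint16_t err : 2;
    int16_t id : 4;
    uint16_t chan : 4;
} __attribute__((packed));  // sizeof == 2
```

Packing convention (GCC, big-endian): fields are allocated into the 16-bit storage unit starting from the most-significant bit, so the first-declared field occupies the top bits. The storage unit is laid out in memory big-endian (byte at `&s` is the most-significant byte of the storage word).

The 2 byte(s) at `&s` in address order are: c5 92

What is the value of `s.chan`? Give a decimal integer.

[0]=0xc5 [1]=0x92 (big-endian) → word 0xc592
slot:3 @ bit 13 → (0xc592>>13)&0x7 = 0x6
rsvd:2 @ bit 11 → (0xc592>>11)&0x3 = 0x0
prio:1 @ bit 10 → (0xc592>>10)&0x1 = 0x1
err:2 @ bit 8 → (0xc592>>8)&0x3 = 0x1
id:4 @ bit 4 → (0xc592>>4)&0xf = 0x9
chan:4 @ bit 0 → (0xc592>>0)&0xf = 0x2  ←

2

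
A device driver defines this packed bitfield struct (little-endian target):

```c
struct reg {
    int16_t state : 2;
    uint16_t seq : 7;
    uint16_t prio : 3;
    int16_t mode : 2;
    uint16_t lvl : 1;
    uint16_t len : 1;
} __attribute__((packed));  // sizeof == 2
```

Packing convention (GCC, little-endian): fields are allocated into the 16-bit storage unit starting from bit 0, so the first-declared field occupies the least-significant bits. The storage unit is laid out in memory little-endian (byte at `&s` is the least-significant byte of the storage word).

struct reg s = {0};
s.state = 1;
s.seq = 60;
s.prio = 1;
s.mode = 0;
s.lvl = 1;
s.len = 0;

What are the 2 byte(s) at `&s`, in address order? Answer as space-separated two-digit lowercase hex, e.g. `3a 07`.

f1 42

state (2b) val=1 bits=0x1 at bit 0: 0x0001
seq (7b) val=60 bits=0x3c at bit 2: 0x00f1
prio (3b) val=1 bits=0x1 at bit 9: 0x02f1
mode (2b) val=0 bits=0x0 at bit 12: 0x02f1
lvl (1b) val=1 bits=0x1 at bit 14: 0x42f1
len (1b) val=0 bits=0x0 at bit 15: 0x42f1
word = 0x42f1 → little-endian bytes:
  [0]=0xf1  [1]=0x42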